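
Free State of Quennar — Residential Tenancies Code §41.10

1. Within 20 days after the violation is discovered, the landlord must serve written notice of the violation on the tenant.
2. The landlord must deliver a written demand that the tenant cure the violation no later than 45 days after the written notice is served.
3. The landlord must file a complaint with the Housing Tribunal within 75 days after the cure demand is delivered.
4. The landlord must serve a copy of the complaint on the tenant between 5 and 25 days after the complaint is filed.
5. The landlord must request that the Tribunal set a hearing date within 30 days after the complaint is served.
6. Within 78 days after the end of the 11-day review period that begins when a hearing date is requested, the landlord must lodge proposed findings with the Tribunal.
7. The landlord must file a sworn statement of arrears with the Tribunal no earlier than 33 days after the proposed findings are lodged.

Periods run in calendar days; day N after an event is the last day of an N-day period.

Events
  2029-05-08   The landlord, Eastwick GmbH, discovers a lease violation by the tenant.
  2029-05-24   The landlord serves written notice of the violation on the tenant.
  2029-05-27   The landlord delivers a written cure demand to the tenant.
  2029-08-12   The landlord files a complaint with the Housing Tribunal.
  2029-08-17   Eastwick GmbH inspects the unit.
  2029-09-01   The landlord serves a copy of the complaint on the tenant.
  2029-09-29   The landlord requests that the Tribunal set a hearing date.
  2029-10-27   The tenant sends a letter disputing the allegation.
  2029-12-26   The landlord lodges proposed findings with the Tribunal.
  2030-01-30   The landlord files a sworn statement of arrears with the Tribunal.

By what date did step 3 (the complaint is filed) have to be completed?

2029-08-10

Step 3 runs from 2029-05-27, when the cure demand is delivered. 75 days after 2029-05-27 is 2029-08-10.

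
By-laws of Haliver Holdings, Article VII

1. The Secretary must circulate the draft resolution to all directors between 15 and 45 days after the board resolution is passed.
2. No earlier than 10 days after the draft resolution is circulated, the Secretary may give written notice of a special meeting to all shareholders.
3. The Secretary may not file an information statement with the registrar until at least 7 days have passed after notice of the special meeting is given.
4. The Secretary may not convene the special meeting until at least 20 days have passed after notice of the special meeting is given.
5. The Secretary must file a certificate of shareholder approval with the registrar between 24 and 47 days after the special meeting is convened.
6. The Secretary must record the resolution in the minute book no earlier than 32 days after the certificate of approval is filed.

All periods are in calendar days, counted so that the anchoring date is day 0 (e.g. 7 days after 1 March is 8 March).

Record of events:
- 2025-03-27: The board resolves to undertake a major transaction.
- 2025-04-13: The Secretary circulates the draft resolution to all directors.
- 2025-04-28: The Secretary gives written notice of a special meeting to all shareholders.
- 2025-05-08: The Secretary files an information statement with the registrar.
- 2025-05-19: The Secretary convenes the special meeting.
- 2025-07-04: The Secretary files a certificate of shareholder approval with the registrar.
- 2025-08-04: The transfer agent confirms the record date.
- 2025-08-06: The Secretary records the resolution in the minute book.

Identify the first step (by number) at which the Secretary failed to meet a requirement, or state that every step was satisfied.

None — every step was satisfied

Step 1 — 15 and 45 days from 2025-03-27 (when the board resolution is passed) are 2025-04-11 and 2025-05-11 respectively; 2025-04-13 falls inside that range.
Step 2 — must wait 10 days from 2025-04-13 (when the draft resolution is circulated), so not before 2025-04-23; done 2025-04-28 — permitted.
Step 3 — must wait 7 days from 2025-04-28 (when notice of the special meeting is given), so not before 2025-05-05; done 2025-05-08 — permitted.
Step 4 — must wait 20 days from 2025-04-28 (when notice of the special meeting is given), so not before 2025-05-18; done 2025-05-19, after the minimum wait.
Step 5 — 24 and 47 days from 2025-05-19 (when the special meeting is convened) are 2025-06-12 and 2025-07-05 respectively; done 2025-07-04, which is between those dates.
Step 6 — must wait 32 days from 2025-07-04 (when the certificate of approval is filed), so not before 2025-08-05; done 2025-08-06, after the minimum wait.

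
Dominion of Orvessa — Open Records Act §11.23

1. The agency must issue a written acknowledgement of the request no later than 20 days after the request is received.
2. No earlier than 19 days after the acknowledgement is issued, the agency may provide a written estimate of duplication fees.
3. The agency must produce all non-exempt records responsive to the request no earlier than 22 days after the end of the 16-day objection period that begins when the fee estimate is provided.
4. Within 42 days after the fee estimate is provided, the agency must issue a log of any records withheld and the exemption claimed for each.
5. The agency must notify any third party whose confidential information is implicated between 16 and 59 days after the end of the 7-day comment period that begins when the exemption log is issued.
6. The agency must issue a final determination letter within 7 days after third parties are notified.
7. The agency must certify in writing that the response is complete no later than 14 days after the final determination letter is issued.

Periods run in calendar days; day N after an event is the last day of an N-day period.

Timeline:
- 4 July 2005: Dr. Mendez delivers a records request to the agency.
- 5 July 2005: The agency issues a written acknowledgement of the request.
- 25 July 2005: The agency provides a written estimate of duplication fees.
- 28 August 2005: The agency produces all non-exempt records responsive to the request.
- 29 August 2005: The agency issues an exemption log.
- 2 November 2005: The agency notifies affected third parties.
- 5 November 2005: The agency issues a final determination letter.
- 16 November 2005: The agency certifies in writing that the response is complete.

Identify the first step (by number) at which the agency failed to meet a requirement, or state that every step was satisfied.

Step 1: 20 days after 4 July 2005 (when the request is received) is 24 July 2005; completed 5 July 2005, before the deadline.
Step 2: the earliest permitted date is 19 days after 5 July 2005 (when the acknowledgement is issued), i.e. 24 July 2005; 25 July 2005 is on or after that date.
Step 3: the earliest permitted date is 22 days after 10 August 2005 (end of the 16-day objection period, which began when the fee estimate is provided on 25 July 2005), i.e. 1 September 2005; 28 August 2005 is 4 days before the earliest permitted date.
The procedure was therefore not followed at step 3.

Step 3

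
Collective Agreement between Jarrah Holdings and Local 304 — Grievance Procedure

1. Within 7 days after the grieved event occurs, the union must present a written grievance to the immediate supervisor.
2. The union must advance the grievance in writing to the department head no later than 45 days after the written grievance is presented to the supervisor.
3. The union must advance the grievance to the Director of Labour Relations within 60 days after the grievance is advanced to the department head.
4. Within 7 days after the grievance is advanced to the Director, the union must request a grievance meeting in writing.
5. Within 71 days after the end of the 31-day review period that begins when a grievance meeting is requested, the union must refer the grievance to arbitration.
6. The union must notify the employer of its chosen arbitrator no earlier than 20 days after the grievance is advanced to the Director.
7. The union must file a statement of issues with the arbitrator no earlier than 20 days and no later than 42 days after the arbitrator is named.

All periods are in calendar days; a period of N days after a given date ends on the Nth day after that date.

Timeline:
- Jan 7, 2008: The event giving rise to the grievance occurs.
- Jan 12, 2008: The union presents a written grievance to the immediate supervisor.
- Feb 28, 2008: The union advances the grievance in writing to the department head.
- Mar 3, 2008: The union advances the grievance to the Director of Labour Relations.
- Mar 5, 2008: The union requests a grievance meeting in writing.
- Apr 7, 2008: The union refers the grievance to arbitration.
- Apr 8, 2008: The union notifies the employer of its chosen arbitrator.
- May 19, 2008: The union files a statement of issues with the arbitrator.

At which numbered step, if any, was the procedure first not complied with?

(1) due by Jan 7, 2008 + 7 days = Jan 14, 2008; Jan 12, 2008 is within that limit.
(2) due by Jan 12, 2008 + 45 days = Feb 26, 2008; done Feb 28, 2008 — 2 days late.
Later steps need not be reached.

Step 2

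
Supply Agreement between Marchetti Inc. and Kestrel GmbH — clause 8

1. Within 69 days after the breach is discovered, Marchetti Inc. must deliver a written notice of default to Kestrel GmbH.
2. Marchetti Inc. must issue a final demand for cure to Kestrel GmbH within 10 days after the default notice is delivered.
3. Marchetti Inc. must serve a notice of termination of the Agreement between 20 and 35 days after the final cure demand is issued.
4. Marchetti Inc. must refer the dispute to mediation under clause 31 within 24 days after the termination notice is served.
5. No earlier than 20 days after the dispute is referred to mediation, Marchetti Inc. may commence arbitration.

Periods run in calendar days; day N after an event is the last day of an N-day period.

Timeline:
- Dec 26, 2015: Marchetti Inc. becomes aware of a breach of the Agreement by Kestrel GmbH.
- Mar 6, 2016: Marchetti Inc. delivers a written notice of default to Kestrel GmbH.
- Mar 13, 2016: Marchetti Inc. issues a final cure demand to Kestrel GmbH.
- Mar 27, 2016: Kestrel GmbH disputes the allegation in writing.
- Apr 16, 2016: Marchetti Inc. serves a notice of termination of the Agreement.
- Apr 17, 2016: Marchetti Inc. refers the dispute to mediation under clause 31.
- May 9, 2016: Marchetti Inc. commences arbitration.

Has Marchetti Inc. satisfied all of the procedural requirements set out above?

(1) due by Dec 26, 2015 + 69 days = Mar 4, 2016; not done until Mar 6, 2016, 2 days after the deadline.

No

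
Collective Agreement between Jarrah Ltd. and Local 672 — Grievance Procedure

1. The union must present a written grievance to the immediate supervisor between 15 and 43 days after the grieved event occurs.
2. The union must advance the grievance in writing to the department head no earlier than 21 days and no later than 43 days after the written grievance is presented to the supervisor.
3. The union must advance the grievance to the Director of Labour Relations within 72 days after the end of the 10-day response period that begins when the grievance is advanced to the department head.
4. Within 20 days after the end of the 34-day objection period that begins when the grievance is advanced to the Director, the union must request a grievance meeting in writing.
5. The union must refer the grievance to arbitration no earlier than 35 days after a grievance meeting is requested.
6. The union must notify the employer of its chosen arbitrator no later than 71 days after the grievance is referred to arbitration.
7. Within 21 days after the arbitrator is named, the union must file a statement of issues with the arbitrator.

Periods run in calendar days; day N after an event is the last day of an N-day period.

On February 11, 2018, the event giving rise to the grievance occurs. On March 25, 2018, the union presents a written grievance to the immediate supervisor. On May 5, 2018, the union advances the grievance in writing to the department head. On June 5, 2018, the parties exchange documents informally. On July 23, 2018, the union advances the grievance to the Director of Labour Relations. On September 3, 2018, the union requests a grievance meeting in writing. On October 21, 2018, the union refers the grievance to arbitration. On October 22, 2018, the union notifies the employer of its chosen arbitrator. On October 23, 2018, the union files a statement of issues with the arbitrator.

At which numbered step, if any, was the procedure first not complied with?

None — every step was satisfied

Step 1 — 15 and 43 days from February 11, 2018 (when the grieved event occurs) are February 26, 2018 and March 26, 2018 respectively; done March 25, 2018 — within the window.
Step 2 — 21 and 43 days from March 25, 2018 (when the written grievance is presented to the supervisor) are April 15, 2018 and May 7, 2018 respectively; May 5, 2018 falls inside that range.
Step 3 — counting 72 days from May 15, 2018 (end of the 10-day response period, which began when the grievance is advanced to the department head on May 5, 2018) gives a deadline of July 26, 2018; done July 23, 2018 — timely.
Step 4 — counting 20 days from August 26, 2018 (end of the 34-day objection period, which began when the grievance is advanced to the Director on July 23, 2018) gives a deadline of September 15, 2018; completed September 3, 2018, before the deadline.
Step 5 — must wait 35 days from September 3, 2018 (when a grievance meeting is requested), so not before October 8, 2018; done October 21, 2018 — permitted.
Step 6 — counting 71 days from October 21, 2018 (when the grievance is referred to arbitration) gives a deadline of December 31, 2018; done October 22, 2018 — timely.
Step 7 — counting 21 days from October 22, 2018 (when the arbitrator is named) gives a deadline of November 12, 2018; done October 23, 2018 — timely.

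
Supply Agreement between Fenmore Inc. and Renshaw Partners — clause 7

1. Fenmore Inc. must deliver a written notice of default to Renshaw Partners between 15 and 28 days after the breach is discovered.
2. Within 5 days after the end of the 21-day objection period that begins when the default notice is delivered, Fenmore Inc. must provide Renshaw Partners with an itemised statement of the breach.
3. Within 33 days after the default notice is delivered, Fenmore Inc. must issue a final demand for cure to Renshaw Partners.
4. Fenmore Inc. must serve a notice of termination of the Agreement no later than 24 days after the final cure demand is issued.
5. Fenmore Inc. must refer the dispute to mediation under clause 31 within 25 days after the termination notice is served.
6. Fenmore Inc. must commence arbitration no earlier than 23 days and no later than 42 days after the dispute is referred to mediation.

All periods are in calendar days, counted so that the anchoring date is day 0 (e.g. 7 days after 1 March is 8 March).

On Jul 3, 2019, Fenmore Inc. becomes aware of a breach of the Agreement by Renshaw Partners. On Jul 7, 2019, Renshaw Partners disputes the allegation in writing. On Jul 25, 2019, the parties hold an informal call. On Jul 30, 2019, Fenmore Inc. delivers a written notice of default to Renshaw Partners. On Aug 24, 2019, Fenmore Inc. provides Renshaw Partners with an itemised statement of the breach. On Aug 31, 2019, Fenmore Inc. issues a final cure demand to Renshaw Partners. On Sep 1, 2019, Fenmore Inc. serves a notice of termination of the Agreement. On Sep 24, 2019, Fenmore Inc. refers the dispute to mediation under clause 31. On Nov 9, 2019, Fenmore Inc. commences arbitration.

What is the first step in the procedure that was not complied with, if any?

Step 6

(1) the permitted window runs from Jul 3, 2019 + 15 = Jul 18, 2019 to Jul 3, 2019 + 28 = Jul 31, 2019; Jul 30, 2019 falls inside that range.
(2) due by Aug 20, 2019 + 5 days = Aug 25, 2019; done Aug 24, 2019 — timely.
(3) due by Jul 30, 2019 + 33 days = Sep 1, 2019; Aug 31, 2019 is within that limit.
(4) due by Aug 31, 2019 + 24 days = Sep 24, 2019; done Sep 1, 2019 — timely.
(5) due by Sep 1, 2019 + 25 days = Sep 26, 2019; done Sep 24, 2019 — timely.
(6) the permitted window runs from Sep 24, 2019 + 23 = Oct 17, 2019 to Sep 24, 2019 + 42 = Nov 5, 2019; Nov 9, 2019 is 4 days past the end of the window.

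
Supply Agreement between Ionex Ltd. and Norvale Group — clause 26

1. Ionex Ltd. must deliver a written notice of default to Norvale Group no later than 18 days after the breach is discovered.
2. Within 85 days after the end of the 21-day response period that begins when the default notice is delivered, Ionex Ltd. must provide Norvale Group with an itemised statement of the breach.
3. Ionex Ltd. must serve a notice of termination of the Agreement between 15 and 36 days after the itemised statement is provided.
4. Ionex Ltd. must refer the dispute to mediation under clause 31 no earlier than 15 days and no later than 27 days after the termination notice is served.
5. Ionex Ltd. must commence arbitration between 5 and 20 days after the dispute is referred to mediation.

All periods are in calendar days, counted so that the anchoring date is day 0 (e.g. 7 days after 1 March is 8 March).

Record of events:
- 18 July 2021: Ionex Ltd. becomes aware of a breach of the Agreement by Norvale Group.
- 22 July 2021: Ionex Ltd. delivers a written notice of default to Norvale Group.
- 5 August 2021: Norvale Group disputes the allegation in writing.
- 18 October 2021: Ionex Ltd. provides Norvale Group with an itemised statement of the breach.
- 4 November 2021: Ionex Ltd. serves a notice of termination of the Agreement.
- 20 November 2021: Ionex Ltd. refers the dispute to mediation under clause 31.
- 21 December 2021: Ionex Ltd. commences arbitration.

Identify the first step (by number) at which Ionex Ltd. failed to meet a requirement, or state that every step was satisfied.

Step 5

Step 1 — counting 18 days from 18 July 2021 (when the breach is discovered) gives a deadline of 5 August 2021; 22 July 2021 is within that limit.
Step 2 — counting 85 days from 12 August 2021 (end of the 21-day response period, which began when the default notice is delivered on 22 July 2021) gives a deadline of 5 November 2021; completed 18 October 2021, before the deadline.
Step 3 — 15 and 36 days from 18 October 2021 (when the itemised statement is provided) are 2 November 2021 and 23 November 2021 respectively; done 4 November 2021, which is between those dates.
Step 4 — 15 and 27 days from 4 November 2021 (when the termination notice is served) are 19 November 2021 and 1 December 2021 respectively; done 20 November 2021 — within the window.
Step 5 — 5 and 20 days from 20 November 2021 (when the dispute is referred to mediation) are 25 November 2021 and 10 December 2021 respectively; done 21 December 2021 — 11 days after the window closed.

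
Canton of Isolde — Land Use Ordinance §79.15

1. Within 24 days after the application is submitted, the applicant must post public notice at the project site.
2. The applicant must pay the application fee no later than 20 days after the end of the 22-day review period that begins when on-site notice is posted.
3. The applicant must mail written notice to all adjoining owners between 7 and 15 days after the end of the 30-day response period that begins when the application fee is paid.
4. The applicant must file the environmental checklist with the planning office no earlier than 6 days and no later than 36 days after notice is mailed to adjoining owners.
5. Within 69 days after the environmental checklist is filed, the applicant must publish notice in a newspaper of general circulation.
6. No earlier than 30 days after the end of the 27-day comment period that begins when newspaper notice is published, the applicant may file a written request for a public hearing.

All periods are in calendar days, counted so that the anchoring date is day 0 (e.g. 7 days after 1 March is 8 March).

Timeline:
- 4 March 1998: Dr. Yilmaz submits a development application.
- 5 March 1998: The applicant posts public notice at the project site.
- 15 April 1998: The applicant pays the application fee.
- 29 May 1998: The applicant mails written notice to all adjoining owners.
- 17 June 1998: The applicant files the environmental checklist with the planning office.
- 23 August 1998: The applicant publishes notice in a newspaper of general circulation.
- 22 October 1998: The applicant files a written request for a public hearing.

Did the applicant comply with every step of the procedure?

Yes

(1) due by 4 March 1998 + 24 days = 28 March 1998; completed 5 March 1998, before the deadline.
(2) due by 27 March 1998 + 20 days = 16 April 1998; completed 15 April 1998, before the deadline.
(3) the permitted window runs from 15 May 1998 + 7 = 22 May 1998 to 15 May 1998 + 15 = 30 May 1998; done 29 May 1998 — within the window.
(4) the permitted window runs from 29 May 1998 + 6 = 4 June 1998 to 29 May 1998 + 36 = 4 July 1998; 17 June 1998 falls inside that range.
(5) due by 17 June 1998 + 69 days = 25 August 1998; 23 August 1998 is within that limit.
(6) permitted from 19 September 1998 + 30 days = 19 October 1998 onward; done 22 October 1998 — permitted.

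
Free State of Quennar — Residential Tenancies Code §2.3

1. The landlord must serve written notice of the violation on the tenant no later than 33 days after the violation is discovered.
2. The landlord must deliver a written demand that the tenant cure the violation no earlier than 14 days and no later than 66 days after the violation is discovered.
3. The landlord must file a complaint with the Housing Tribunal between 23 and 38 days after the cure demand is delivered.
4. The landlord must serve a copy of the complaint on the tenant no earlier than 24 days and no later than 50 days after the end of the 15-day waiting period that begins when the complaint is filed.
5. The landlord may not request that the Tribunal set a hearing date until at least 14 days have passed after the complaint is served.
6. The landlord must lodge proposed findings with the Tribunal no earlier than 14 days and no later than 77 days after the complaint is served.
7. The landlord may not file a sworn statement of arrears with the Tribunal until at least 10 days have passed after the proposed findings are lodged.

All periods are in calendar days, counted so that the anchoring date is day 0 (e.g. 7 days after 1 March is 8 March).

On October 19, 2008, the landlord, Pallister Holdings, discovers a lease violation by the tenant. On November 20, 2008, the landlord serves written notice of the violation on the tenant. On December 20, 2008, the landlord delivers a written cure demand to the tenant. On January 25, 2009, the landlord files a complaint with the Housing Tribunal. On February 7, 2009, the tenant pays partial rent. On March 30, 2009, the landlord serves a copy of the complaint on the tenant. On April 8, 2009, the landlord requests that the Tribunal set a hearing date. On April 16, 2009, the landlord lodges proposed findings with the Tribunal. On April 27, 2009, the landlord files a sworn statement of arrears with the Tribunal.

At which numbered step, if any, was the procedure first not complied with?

Step 1: 33 days after October 19, 2008 (when the violation is discovered) is November 21, 2008; completed November 20, 2008, before the deadline.
Step 2: the window is 14–66 days after October 19, 2008 (when the violation is discovered), so November 2, 2008 through December 24, 2008; done December 20, 2008, which is between those dates.
Step 3: the window is 23–38 days after December 20, 2008 (when the cure demand is delivered), so January 12, 2009 through January 27, 2009; done January 25, 2009, which is between those dates.
Step 4: the window is 24–50 days after February 9, 2009 (end of the 15-day waiting period, which began when the complaint is filed on January 25, 2009), so March 5, 2009 through March 31, 2009; done March 30, 2009 — within the window.
Step 5: the earliest permitted date is 14 days after March 30, 2009 (when the complaint is served), i.e. April 13, 2009; done April 8, 2009 — 5 days too early.
The procedure was therefore not followed at step 5.

Step 5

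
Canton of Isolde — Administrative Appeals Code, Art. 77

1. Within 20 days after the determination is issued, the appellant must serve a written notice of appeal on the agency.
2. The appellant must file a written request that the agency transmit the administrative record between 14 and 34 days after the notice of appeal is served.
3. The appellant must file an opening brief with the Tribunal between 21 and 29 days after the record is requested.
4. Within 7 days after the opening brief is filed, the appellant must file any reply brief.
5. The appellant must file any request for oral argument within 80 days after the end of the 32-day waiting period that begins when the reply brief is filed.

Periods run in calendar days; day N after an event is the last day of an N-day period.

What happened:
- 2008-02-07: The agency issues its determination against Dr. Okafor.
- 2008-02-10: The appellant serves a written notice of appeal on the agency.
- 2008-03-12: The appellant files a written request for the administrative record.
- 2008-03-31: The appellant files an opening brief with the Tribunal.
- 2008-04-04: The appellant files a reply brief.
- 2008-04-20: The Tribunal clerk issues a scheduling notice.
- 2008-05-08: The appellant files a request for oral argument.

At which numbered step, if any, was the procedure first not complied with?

Step 3

Step 1: 20 days after 2008-02-07 (when the determination is issued) is 2008-02-27; completed 2008-02-10, before the deadline.
Step 2: the window is 14–34 days after 2008-02-10 (when the notice of appeal is served), so 2008-02-24 through 2008-03-15; done 2008-03-12 — within the window.
Step 3: the window is 21–29 days after 2008-03-12 (when the record is requested), so 2008-04-02 through 2008-04-10; done 2008-03-31 — 2 days before the window opened.
The analysis stops there.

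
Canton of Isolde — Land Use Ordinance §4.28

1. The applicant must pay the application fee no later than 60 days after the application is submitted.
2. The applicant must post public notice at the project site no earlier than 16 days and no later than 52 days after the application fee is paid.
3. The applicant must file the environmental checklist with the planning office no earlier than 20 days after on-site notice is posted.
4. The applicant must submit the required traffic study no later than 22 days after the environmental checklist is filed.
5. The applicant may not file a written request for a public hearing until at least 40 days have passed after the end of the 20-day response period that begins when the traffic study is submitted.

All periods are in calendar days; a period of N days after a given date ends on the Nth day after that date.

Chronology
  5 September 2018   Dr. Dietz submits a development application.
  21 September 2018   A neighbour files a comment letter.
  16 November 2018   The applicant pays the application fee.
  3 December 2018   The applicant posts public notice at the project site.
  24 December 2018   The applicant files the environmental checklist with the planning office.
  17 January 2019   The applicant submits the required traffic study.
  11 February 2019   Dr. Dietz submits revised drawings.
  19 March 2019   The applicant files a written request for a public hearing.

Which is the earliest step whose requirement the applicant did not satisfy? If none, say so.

Step 1

Step 1: 60 days after 5 September 2018 (when the application is submitted) is 4 November 2018; done 16 November 2018 — 12 days late.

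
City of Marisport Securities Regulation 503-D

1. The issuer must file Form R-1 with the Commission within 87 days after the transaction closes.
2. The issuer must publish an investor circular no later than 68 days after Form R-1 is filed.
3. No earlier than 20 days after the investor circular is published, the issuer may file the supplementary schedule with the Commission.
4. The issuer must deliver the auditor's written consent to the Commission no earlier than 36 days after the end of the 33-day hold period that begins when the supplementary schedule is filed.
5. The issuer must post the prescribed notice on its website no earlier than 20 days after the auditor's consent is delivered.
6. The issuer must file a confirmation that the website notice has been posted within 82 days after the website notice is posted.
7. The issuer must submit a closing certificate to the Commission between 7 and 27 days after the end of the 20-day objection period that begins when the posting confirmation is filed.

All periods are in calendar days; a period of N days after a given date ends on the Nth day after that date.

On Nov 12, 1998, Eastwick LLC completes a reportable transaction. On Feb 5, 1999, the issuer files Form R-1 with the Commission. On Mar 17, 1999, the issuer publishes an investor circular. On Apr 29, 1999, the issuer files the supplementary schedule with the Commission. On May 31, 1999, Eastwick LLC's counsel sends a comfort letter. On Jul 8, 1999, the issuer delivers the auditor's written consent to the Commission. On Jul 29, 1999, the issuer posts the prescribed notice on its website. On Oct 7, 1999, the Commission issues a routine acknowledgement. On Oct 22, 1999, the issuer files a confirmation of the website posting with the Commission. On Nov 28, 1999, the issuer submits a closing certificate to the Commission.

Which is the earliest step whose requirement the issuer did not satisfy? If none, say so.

Step 6

Step 1: 87 days after Nov 12, 1998 (when the transaction closes) is Feb 7, 1999; Feb 5, 1999 is within that limit.
Step 2: 68 days after Feb 5, 1999 (when Form R-1 is filed) is Apr 14, 1999; Mar 17, 1999 is within that limit.
Step 3: the earliest permitted date is 20 days after Mar 17, 1999 (when the investor circular is published), i.e. Apr 6, 1999; done Apr 29, 1999 — permitted.
Step 4: the earliest permitted date is 36 days after Jun 1, 1999 (end of the 33-day hold period, which began when the supplementary schedule is filed on Apr 29, 1999), i.e. Jul 7, 1999; done Jul 8, 1999 — permitted.
Step 5: the earliest permitted date is 20 days after Jul 8, 1999 (when the auditor's consent is delivered), i.e. Jul 28, 1999; done Jul 29, 1999 — permitted.
Step 6: 82 days after Jul 29, 1999 (when the website notice is posted) is Oct 19, 1999; done Oct 22, 1999 — 3 days late.
The procedure was therefore not followed at step 6.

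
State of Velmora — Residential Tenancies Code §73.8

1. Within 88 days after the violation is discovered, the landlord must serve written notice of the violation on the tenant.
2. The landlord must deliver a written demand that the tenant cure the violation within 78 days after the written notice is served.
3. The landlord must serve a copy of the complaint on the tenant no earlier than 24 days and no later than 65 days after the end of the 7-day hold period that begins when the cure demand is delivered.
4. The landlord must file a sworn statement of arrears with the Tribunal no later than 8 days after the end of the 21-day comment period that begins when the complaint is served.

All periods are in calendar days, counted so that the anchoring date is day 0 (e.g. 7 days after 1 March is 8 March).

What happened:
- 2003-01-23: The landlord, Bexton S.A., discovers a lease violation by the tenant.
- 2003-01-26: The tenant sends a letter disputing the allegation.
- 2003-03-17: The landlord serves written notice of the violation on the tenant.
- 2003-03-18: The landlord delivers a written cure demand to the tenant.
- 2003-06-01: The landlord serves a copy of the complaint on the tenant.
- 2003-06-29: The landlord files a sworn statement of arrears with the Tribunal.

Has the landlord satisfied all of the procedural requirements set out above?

No

Step 1 — counting 88 days from 2003-01-23 (when the violation is discovered) gives a deadline of 2003-04-21; done 2003-03-17 — timely.
Step 2 — counting 78 days from 2003-03-17 (when the written notice is served) gives a deadline of 2003-06-03; done 2003-03-18 — timely.
Step 3 — 24 and 65 days from 2003-03-25 (end of the 7-day hold period, which began when the cure demand is delivered on 2003-03-18) are 2003-04-18 and 2003-05-29 respectively; done 2003-06-01 — 3 days after the window closed.
No need to go further; step 3 was not satisfied.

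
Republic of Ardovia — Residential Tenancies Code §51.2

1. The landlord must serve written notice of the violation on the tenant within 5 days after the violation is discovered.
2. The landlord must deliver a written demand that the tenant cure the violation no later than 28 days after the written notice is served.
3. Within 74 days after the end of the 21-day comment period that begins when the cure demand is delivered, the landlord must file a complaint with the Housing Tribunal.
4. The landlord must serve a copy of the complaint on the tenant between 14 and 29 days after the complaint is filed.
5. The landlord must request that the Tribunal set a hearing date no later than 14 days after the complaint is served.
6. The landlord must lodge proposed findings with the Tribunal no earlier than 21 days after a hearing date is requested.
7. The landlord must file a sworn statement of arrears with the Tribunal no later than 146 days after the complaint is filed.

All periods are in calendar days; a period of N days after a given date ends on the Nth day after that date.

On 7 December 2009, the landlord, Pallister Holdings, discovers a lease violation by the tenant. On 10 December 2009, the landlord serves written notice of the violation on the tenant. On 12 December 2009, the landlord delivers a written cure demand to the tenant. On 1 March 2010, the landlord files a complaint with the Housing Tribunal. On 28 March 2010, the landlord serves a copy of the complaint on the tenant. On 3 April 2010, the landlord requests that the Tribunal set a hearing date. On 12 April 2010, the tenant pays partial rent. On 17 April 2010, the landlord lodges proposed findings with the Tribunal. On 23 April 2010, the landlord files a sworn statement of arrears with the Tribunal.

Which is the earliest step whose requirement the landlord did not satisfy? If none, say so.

Step 1: 5 days after 7 December 2009 (when the violation is discovered) is 12 December 2009; completed 10 December 2009, before the deadline.
Step 2: 28 days after 10 December 2009 (when the written notice is served) is 7 January 2010; 12 December 2009 is within that limit.
Step 3: 74 days after 2 January 2010 (end of the 21-day comment period, which began when the cure demand is delivered on 12 December 2009) is 17 March 2010; 1 March 2010 is within that limit.
Step 4: the window is 14–29 days after 1 March 2010 (when the complaint is filed), so 15 March 2010 through 30 March 2010; done 28 March 2010 — within the window.
Step 5: 14 days after 28 March 2010 (when the complaint is served) is 11 April 2010; done 3 April 2010 — timely.
Step 6: the earliest permitted date is 21 days after 3 April 2010 (when a hearing date is requested), i.e. 24 April 2010; done 17 April 2010 — 7 days too early.
No need to go further; step 6 was not satisfied.

Step 6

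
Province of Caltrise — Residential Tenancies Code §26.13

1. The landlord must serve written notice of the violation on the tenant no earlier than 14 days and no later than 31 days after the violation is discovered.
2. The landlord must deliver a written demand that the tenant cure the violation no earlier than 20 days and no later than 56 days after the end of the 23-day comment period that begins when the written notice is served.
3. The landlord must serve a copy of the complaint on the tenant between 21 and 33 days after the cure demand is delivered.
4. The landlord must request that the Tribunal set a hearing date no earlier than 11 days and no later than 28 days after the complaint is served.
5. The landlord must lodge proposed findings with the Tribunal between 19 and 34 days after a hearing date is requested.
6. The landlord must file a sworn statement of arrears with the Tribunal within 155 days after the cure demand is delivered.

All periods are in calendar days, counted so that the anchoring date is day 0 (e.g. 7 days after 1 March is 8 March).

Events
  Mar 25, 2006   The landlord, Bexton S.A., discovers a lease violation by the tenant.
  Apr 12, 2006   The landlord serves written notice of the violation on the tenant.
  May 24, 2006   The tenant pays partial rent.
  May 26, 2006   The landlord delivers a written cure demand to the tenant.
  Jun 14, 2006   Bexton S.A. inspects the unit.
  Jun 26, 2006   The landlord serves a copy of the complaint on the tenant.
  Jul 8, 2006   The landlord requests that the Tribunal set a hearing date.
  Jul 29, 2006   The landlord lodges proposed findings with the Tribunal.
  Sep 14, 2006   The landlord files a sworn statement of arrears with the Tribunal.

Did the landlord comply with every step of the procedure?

Yes

(1) the permitted window runs from Mar 25, 2006 + 14 = Apr 8, 2006 to Mar 25, 2006 + 31 = Apr 25, 2006; Apr 12, 2006 falls inside that range.
(2) the permitted window runs from May 5, 2006 + 20 = May 25, 2006 to May 5, 2006 + 56 = Jun 30, 2006; done May 26, 2006 — within the window.
(3) the permitted window runs from May 26, 2006 + 21 = Jun 16, 2006 to May 26, 2006 + 33 = Jun 28, 2006; done Jun 26, 2006, which is between those dates.
(4) the permitted window runs from Jun 26, 2006 + 11 = Jul 7, 2006 to Jun 26, 2006 + 28 = Jul 24, 2006; Jul 8, 2006 falls inside that range.
(5) the permitted window runs from Jul 8, 2006 + 19 = Jul 27, 2006 to Jul 8, 2006 + 34 = Aug 11, 2006; Jul 29, 2006 falls inside that range.
(6) due by May 26, 2006 + 155 days = Oct 28, 2006; completed Sep 14, 2006, before the deadline.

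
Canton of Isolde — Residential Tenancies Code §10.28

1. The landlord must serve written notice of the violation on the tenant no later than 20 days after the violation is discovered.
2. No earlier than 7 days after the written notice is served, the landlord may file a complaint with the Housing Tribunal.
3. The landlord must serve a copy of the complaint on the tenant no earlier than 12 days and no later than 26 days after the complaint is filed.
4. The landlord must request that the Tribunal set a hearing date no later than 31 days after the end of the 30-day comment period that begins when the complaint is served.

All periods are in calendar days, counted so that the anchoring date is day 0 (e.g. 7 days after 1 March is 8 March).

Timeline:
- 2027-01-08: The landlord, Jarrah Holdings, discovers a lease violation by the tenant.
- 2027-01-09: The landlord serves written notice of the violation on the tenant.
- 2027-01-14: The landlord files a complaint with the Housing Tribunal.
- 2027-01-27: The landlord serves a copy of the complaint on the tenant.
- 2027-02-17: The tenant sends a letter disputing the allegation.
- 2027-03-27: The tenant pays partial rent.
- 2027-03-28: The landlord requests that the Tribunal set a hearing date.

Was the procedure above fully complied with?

No

(1) due by 2027-01-08 + 20 days = 2027-01-28; 2027-01-09 is within that limit.
(2) permitted from 2027-01-09 + 7 days = 2027-01-16 onward; 2027-01-14 is 2 days before the earliest permitted date.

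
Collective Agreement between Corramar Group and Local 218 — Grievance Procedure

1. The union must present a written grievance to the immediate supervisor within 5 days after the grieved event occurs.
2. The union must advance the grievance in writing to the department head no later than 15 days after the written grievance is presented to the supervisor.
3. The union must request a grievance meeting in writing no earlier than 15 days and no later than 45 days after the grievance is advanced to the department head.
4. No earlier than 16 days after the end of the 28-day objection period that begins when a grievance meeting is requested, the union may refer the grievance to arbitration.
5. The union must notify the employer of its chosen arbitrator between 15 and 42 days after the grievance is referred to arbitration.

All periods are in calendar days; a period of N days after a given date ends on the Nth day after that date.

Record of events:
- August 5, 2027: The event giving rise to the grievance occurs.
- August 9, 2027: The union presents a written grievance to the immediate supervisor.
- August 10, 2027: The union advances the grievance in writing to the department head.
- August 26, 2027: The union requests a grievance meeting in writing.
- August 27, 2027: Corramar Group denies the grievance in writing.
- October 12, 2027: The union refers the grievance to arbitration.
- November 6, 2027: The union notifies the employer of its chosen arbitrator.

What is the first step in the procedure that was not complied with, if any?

Step 1 — counting 5 days from August 5, 2027 (when the grieved event occurs) gives a deadline of August 10, 2027; August 9, 2027 is within that limit.
Step 2 — counting 15 days from August 9, 2027 (when the written grievance is presented to the supervisor) gives a deadline of August 24, 2027; August 10, 2027 is within that limit.
Step 3 — 15 and 45 days from August 10, 2027 (when the grievance is advanced to the department head) are August 25, 2027 and September 24, 2027 respectively; August 26, 2027 falls inside that range.
Step 4 — must wait 16 days from September 23, 2027 (end of the 28-day objection period, which began when a grievance meeting is requested on August 26, 2027), so not before October 9, 2027; October 12, 2027 is on or after that date.
Step 5 — 15 and 42 days from October 12, 2027 (when the grievance is referred to arbitration) are October 27, 2027 and November 23, 2027 respectively; done November 6, 2027 — within the window.

None — every step was satisfied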